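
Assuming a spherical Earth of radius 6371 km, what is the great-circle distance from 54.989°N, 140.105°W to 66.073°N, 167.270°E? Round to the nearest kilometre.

3018 km

Δλ = 167.270 − -140.105 = 307.375°; wrapped into (−180°, 180°]: -52.625°.
Δφ = 66.073 − 54.989 = 11.084°.
a = sin²(Δφ/2) + cos φ₁ · cos φ₂ · sin²(Δλ/2) = 0.055047.
c = 2·atan2(√a, √(1−a)) = 0.47366 rad → d = 6371·c ≈ 3017.67 km.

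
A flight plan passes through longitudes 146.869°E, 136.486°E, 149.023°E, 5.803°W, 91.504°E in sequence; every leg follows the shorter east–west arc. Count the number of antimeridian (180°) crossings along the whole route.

Leg 1: +146.869° → +136.486°, shortest Δλ = -10.383° (west) — does not cross 180°.
Leg 2: +136.486° → +149.023°, shortest Δλ = 12.537° (east) — does not cross 180°.
Leg 3: +149.023° → -5.803°, shortest Δλ = -154.826° (west) — does not cross 180°.
Leg 4: -5.803° → +91.504°, shortest Δλ = 97.307° (east) — does not cross 180°.
Total crossings: 0.

0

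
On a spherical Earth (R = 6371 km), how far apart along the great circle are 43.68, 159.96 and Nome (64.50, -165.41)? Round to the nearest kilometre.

Δλ = -165.41 − 159.96 = -325.37°; wrapped into (−180°, 180°]: 34.63°.
Δφ = 64.50 − 43.68 = 20.82°.
a = sin²(Δφ/2) + cos φ₁ · cos φ₂ · sin²(Δλ/2) = 0.060229.
c = 2·atan2(√a, √(1−a)) = 0.49590 rad → d = 6371·c ≈ 3159.35 km.

3159 km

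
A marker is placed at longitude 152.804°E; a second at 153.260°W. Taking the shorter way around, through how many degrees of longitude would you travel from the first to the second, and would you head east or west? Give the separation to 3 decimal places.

Raw difference: -153.260 − 152.804 = -306.064°.
Normalise into (−180°, 180°]: -306.064° + 360° = 53.936°.
Positive ⇒ the second point lies to the east; separation 53.936°.

53.936° east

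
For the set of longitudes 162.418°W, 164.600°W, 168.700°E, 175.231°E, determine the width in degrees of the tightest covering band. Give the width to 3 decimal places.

Sort the longitudes: -164.600°, -162.418°, +168.700°, +175.231°.
Eastward gaps between consecutive values (wrapping around): 2.182°, 331.118°, 6.531°, 20.169°.
Largest gap = 331.118° ⇒ minimal covering band is its complement: 360° − 331.118° = 28.882°.
Band runs from +168.700° eastward to -162.418°, crossing the antimeridian.

28.882°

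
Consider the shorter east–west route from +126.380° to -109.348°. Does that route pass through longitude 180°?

Naïve |-109.348 − 126.380| = 235.728° > 180°, so the shorter arc goes the other way round — across 180°.
Signed shortest Δλ = ((-109.348 − 126.380 + 180) mod 360) − 180 = 124.272°.
Going east by 124.272° from +126.380° passes through 180° before reaching -109.348°.

Yes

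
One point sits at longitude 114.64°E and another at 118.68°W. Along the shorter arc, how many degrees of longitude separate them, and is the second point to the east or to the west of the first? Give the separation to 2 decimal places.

Raw difference: -118.68 − 114.64 = -233.32°.
Normalise into (−180°, 180°]: -233.32° + 360° = 126.68°.
Positive ⇒ the second point lies to the east; separation 126.68°.

126.68° east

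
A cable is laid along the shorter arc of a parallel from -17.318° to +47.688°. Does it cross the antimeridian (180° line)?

Signed shortest Δλ = ((47.688 − -17.318 + 180) mod 360) − 180 = 65.006°.
Going east by 65.006° from -17.318° reaches +47.688° without touching 180°.

No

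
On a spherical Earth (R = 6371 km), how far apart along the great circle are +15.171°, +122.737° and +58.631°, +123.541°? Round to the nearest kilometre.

Δλ = 123.541 − 122.737 = 0.804°.
Δφ = 58.631 − 15.171 = 43.460°.
a = sin²(Δφ/2) + cos φ₁ · cos φ₂ · sin²(Δλ/2) = 0.137097.
c = 2·atan2(√a, √(1−a)) = 0.75859 rad → d = 6371·c ≈ 4832.99 km.

4833 km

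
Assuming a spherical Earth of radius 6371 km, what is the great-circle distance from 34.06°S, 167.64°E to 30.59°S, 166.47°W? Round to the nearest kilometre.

2456 km

Δλ = -166.47 − 167.64 = -334.11°; wrapped into (−180°, 180°]: 25.89°.
Δφ = -30.59 − -34.06 = 3.47°.
a = sin²(Δφ/2) + cos φ₁ · cos φ₂ · sin²(Δλ/2) = 0.036705.
c = 2·atan2(√a, √(1−a)) = 0.38555 rad → d = 6371·c ≈ 2456.37 km.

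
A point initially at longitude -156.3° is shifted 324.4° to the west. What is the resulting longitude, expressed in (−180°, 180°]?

-120.7°

Start at -156.3°; shift −324.4° → -480.7°.
-480.7° lies outside (−180°, 180°]; add 360° → -120.7°.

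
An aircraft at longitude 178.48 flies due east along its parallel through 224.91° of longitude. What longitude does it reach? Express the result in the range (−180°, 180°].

+43.39°

Start at +178.48°; shift +224.91° → +403.39°.
+403.39° lies outside (−180°, 180°]; subtract 360° → +43.39°.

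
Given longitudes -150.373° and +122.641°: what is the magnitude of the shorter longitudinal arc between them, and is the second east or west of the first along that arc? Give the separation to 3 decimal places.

Raw difference: 122.641 − -150.373 = 273.014°.
Normalise into (−180°, 180°]: 273.014° − 360° = -86.986°.
Negative ⇒ the second point lies to the west; separation 86.986°.

86.986° west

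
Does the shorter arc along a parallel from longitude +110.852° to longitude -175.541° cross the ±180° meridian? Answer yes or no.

Yes

Naïve |-175.541 − 110.852| = 286.393° > 180°, so the shorter arc goes the other way round — across 180°.
Signed shortest Δλ = ((-175.541 − 110.852 + 180) mod 360) − 180 = 73.607°.
Going east by 73.607° from +110.852° passes through 180° before reaching -175.541°.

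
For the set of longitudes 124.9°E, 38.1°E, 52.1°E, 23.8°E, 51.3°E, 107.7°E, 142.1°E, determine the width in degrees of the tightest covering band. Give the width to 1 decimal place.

118.3°

Sort the longitudes: +23.8°, +38.1°, +51.3°, +52.1°, +107.7°, +124.9°, +142.1°.
Eastward gaps between consecutive values (wrapping around): 14.3°, 13.2°, 0.8°, 55.6°, 17.2°, 17.2°, 241.7°.
Largest gap = 241.7° ⇒ minimal covering band is its complement: 360° − 241.7° = 118.3°.
Band runs from +23.8° eastward to +142.1°.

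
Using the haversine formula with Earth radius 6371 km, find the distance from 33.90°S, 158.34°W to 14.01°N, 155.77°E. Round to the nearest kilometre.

Δλ = 155.77 − -158.34 = 314.11°; wrapped into (−180°, 180°]: -45.89°.
Δφ = 14.01 − -33.90 = 47.91°.
a = sin²(Δφ/2) + cos φ₁ · cos φ₂ · sin²(Δλ/2) = 0.287245.
c = 2·atan2(√a, √(1−a)) = 1.13127 rad → d = 6371·c ≈ 7207.33 km.

7207 km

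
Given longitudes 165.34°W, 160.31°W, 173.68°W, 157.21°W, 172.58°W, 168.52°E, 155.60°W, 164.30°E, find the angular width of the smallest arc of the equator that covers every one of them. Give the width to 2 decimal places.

40.10°

Sort the longitudes: -173.68°, -172.58°, -165.34°, -160.31°, -157.21°, -155.60°, +164.30°, +168.52°.
Eastward gaps between consecutive values (wrapping around): 1.10°, 7.24°, 5.03°, 3.10°, 1.61°, 319.90°, 4.22°, 17.80°.
Largest gap = 319.90° ⇒ minimal covering band is its complement: 360° − 319.90° = 40.10°.
Band runs from +164.30° eastward to -155.60°, crossing the antimeridian.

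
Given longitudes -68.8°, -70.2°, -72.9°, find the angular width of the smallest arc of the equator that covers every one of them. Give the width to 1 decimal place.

Sort the longitudes: -72.9°, -70.2°, -68.8°.
Eastward gaps between consecutive values (wrapping around): 2.7°, 1.4°, 355.9°.
Largest gap = 355.9° ⇒ minimal covering band is its complement: 360° − 355.9° = 4.1°.
Band runs from -72.9° eastward to -68.8°.

4.1°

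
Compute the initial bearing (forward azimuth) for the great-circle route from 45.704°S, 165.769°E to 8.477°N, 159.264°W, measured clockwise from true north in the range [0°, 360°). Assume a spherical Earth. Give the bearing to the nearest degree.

40°

Δλ = -159.264 − 165.769 = -325.033°; wrapped into (−180°, 180°]: 34.967°.
θ = atan2( sin Δλ · cos φ₂ , cos φ₁ · sin φ₂ − sin φ₁ · cos φ₂ · cos Δλ )
  = atan2(0.56684, 0.68308) = 39.687° → normalised to [0°, 360°): 39.687°.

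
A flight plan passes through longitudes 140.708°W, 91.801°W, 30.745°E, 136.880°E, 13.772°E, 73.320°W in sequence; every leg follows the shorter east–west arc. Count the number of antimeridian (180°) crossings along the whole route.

Leg 1: -140.708° → -91.801°, shortest Δλ = 48.907° (east) — does not cross 180°.
Leg 2: -91.801° → +30.745°, shortest Δλ = 122.546° (east) — does not cross 180°.
Leg 3: +30.745° → +136.880°, shortest Δλ = 106.135° (east) — does not cross 180°.
Leg 4: +136.880° → +13.772°, shortest Δλ = -123.108° (west) — does not cross 180°.
Leg 5: +13.772° → -73.320°, shortest Δλ = -87.092° (west) — does not cross 180°.
Total crossings: 0.

0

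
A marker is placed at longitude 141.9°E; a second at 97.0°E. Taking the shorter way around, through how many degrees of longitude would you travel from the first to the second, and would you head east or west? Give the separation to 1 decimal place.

Raw difference: 97.0 − 141.9 = -44.9°.
Normalise into (−180°, 180°]: -44.9° stays -44.9°.
Negative ⇒ the second point lies to the west; separation 44.9°.

44.9° west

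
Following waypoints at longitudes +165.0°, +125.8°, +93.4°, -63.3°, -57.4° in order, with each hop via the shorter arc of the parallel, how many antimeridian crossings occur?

Leg 1: +165.0° → +125.8°, shortest Δλ = -39.2° (west) — does not cross 180°.
Leg 2: +125.8° → +93.4°, shortest Δλ = -32.4° (west) — does not cross 180°.
Leg 3: +93.4° → -63.3°, shortest Δλ = -156.7° (west) — does not cross 180°.
Leg 4: -63.3° → -57.4°, shortest Δλ = 5.9° (east) — does not cross 180°.
Total crossings: 0.

0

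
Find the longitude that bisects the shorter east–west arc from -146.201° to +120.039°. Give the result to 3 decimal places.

+166.919°

Signed shortest Δλ from -146.201° to +120.039° is -93.760°.
Midpoint longitude = -146.201° + (-93.760°)/2 = -146.201° − 46.880° = -193.081°.
Normalise into (−180°, 180°]: +166.919°.
(The naïve average (-146.201 + +120.039)/2 = -13.081° is on the wrong side of the globe.)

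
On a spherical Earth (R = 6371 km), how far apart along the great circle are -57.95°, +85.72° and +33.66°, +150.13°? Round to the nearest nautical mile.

Δλ = 150.13 − 85.72 = 64.41°.
Δφ = 33.66 − -57.95 = 91.61°.
a = sin²(Δφ/2) + cos φ₁ · cos φ₂ · sin²(Δλ/2) = 0.639504.
c = 2·atan2(√a, √(1−a)) = 1.85356 rad → d = 6371·c ≈ 11809.01 km ≈ 6376.35 nmi.

6376 nmi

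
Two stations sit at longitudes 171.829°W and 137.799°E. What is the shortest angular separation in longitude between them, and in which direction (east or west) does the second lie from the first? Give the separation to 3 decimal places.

Raw difference: 137.799 − -171.829 = 309.628°.
Normalise into (−180°, 180°]: 309.628° − 360° = -50.372°.
Negative ⇒ the second point lies to the west; separation 50.372°.

50.372° west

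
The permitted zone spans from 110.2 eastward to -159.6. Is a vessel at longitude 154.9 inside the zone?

Band width going east from +110.2° to -159.6°: ((-159.6 − 110.2) mod 360) = 90.2°.
Offset of +154.9° east of the west edge: ((154.9 − 110.2) mod 360) = 44.7°.
44.7° ≤ 90.2° ⇒ inside.

Yes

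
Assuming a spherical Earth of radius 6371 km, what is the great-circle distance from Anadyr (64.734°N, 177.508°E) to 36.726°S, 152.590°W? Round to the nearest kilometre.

11579 km

Δλ = -152.590 − 177.508 = -330.098°; wrapped into (−180°, 180°]: 29.902°.
Δφ = -36.726 − 64.734 = -101.460°.
a = sin²(Δφ/2) + cos φ₁ · cos φ₂ · sin²(Δλ/2) = 0.622112.
c = 2·atan2(√a, √(1−a)) = 1.81752 rad → d = 6371·c ≈ 11579.39 km.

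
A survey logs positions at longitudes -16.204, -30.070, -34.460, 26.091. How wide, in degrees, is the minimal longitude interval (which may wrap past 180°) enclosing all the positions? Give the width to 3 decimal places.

60.551°

Sort the longitudes: -34.460°, -30.070°, -16.204°, +26.091°.
Eastward gaps between consecutive values (wrapping around): 4.390°, 13.866°, 42.295°, 299.449°.
Largest gap = 299.449° ⇒ minimal covering band is its complement: 360° − 299.449° = 60.551°.
Band runs from -34.460° eastward to +26.091°.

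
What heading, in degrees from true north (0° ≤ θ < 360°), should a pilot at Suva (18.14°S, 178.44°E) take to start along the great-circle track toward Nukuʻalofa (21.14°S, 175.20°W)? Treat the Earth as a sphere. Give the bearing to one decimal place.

117.6°

Δλ = -175.20 − 178.44 = -353.64°; wrapped into (−180°, 180°]: 6.36°.
θ = atan2( sin Δλ · cos φ₂ , cos φ₁ · sin φ₂ − sin φ₁ · cos φ₂ · cos Δλ )
  = atan2(0.10332, -0.05412) = 117.647° → normalised to [0°, 360°): 117.647°.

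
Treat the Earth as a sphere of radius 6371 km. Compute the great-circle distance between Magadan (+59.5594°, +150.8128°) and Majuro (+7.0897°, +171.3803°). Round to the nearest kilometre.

6088 km

Δλ = 171.3803 − 150.8128 = 20.5675°.
Δφ = 7.0897 − 59.5594 = -52.4697°.
a = sin²(Δφ/2) + cos φ₁ · cos φ₂ · sin²(Δλ/2) = 0.211433.
c = 2·atan2(√a, √(1−a)) = 0.95558 rad → d = 6371·c ≈ 6088.01 km.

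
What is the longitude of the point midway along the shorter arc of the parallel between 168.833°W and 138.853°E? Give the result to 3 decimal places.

165.010°E

Signed shortest Δλ from -168.833° to +138.853° is -52.314°.
Midpoint longitude = -168.833° + (-52.314°)/2 = -168.833° − 26.157° = -194.990°.
Normalise into (−180°, 180°]: +165.010°.
(The naïve average (-168.833 + +138.853)/2 = -14.99° is on the wrong side of the globe.)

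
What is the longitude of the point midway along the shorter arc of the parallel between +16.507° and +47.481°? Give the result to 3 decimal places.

Signed shortest Δλ from +16.507° to +47.481° is +30.974°.
Midpoint longitude = +16.507° + (+30.974°)/2 = +16.507° + 15.487° = +31.994°.

+31.994°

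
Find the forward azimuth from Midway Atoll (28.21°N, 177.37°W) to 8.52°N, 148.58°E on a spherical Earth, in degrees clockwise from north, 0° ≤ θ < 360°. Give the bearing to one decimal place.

245.1°

Δλ = 148.58 − -177.37 = 325.95°; wrapped into (−180°, 180°]: -34.05°.
θ = atan2( sin Δλ · cos φ₂ , cos φ₁ · sin φ₂ − sin φ₁ · cos φ₂ · cos Δλ )
  = atan2(-0.55374, -0.25678) = -114.878° → normalised to [0°, 360°): 245.122°.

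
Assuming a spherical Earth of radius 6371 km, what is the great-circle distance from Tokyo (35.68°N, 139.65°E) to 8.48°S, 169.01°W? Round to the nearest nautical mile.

3928 nmi

Δλ = -169.01 − 139.65 = -308.66°; wrapped into (−180°, 180°]: 51.34°.
Δφ = -8.48 − 35.68 = -44.16°.
a = sin²(Δφ/2) + cos φ₁ · cos φ₂ · sin²(Δλ/2) = 0.292062.
c = 2·atan2(√a, √(1−a)) = 1.14189 rad → d = 6371·c ≈ 7274.98 km ≈ 3928.17 nmi.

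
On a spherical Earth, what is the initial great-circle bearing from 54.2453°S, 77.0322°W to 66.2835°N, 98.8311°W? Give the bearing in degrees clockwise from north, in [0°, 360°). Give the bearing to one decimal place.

349.9°

Δλ = -98.8311 − -77.0322 = -21.7989°.
θ = atan2( sin Δλ · cos φ₂ , cos φ₁ · sin φ₂ − sin φ₁ · cos φ₂ · cos Δλ )
  = atan2(-0.14936, 0.83803) = -10.106° → normalised to [0°, 360°): 349.894°.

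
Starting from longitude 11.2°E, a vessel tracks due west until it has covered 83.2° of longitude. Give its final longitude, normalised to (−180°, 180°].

72.0°W

Start at +11.2°; shift −83.2° → -72.0°.
-72.0° already lies in (−180°, 180°].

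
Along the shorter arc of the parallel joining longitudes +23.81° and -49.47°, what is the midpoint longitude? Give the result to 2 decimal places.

Signed shortest Δλ from +23.81° to -49.47° is -73.28°.
Midpoint longitude = +23.81° + (-73.28°)/2 = +23.81° − 36.64° = -12.83°.

-12.83°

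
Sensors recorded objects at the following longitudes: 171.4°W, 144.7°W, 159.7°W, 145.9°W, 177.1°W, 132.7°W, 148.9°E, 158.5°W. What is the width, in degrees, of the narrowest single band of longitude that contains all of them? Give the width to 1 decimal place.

78.4°

Sort the longitudes: -177.1°, -171.4°, -159.7°, -158.5°, -145.9°, -144.7°, -132.7°, +148.9°.
Eastward gaps between consecutive values (wrapping around): 5.7°, 11.7°, 1.2°, 12.6°, 1.2°, 12.0°, 281.6°, 34.0°.
Largest gap = 281.6° ⇒ minimal covering band is its complement: 360° − 281.6° = 78.4°.
Band runs from +148.9° eastward to -132.7°, crossing the antimeridian.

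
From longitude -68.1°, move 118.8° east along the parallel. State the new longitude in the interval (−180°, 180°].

+50.7°

Start at -68.1°; shift +118.8° → +50.7°.
+50.7° already lies in (−180°, 180°].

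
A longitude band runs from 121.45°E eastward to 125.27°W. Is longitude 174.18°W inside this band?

Band width going east from +121.45° to -125.27°: ((-125.27 − 121.45) mod 360) = 113.28°.
Offset of -174.18° east of the west edge: ((-174.18 − 121.45) mod 360) = 64.37°.
64.37° ≤ 113.28° ⇒ inside.

Yes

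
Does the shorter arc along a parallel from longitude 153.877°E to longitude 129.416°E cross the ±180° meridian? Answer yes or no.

No

Signed shortest Δλ = ((129.416 − 153.877 + 180) mod 360) − 180 = -24.461°.
Going west by 24.461° from +153.877° reaches +129.416° without touching 180°.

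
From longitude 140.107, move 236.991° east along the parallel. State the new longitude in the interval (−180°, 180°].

+17.098°

Start at +140.107°; shift +236.991° → +377.098°.
+377.098° lies outside (−180°, 180°]; subtract 360° → +17.098°.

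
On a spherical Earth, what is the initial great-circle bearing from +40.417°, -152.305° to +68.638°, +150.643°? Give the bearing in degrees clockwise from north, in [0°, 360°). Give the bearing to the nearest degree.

Δλ = 150.643 − -152.305 = 302.948°; wrapped into (−180°, 180°]: -57.052°.
θ = atan2( sin Δλ · cos φ₂ , cos φ₁ · sin φ₂ − sin φ₁ · cos φ₂ · cos Δλ )
  = atan2(-0.30567, 0.58059) = -27.766° → normalised to [0°, 360°): 332.234°.

332°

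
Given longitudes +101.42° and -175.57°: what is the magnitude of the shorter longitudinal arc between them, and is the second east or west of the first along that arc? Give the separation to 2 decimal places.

83.01° east

Raw difference: -175.57 − 101.42 = -276.99°.
Normalise into (−180°, 180°]: -276.99° + 360° = 83.01°.
Positive ⇒ the second point lies to the east; separation 83.01°.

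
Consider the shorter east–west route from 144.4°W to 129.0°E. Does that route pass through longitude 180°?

Naïve |129.0 − -144.4| = 273.4° > 180°, so the shorter arc goes the other way round — across 180°.
Signed shortest Δλ = ((129.0 − -144.4 + 180) mod 360) − 180 = -86.6°.
Going west by 86.6° from -144.4° passes through 180° before reaching +129.0°.

Yes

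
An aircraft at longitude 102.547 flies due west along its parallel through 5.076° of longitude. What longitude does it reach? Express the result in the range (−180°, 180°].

+97.471°

Start at +102.547°; shift −5.076° → +97.471°.
+97.471° already lies in (−180°, 180°].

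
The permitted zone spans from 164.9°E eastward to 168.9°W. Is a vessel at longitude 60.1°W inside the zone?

No

Band width going east from +164.9° to -168.9°: ((-168.9 − 164.9) mod 360) = 26.2°.
Offset of -60.1° east of the west edge: ((-60.1 − 164.9) mod 360) = 135.0°.
135.0° > 26.2° ⇒ outside.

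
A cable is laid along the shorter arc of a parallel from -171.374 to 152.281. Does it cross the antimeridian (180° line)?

Naïve |152.281 − -171.374| = 323.655° > 180°, so the shorter arc goes the other way round — across 180°.
Signed shortest Δλ = ((152.281 − -171.374 + 180) mod 360) − 180 = -36.345°.
Going west by 36.345° from -171.374° passes through 180° before reaching +152.281°.

Yes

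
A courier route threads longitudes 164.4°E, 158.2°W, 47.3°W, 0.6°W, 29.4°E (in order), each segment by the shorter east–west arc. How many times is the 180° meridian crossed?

Leg 1: +164.4° → -158.2°, shortest Δλ = 37.4° (east) — crosses 180°.
Leg 2: -158.2° → -47.3°, shortest Δλ = 110.9° (east) — does not cross 180°.
Leg 3: -47.3° → -0.6°, shortest Δλ = 46.7° (east) — does not cross 180°.
Leg 4: -0.6° → +29.4°, shortest Δλ = 30.0° (east) — does not cross 180°.
Total crossings: 1.

1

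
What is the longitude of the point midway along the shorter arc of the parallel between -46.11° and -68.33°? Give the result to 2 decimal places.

-57.22°

Signed shortest Δλ from -46.11° to -68.33° is -22.22°.
Midpoint longitude = -46.11° + (-22.22°)/2 = -46.11° − 11.11° = -57.22°.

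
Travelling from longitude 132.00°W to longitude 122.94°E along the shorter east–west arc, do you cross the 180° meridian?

Yes

Naïve |122.94 − -132.00| = 254.94° > 180°, so the shorter arc goes the other way round — across 180°.
Signed shortest Δλ = ((122.94 − -132.00 + 180) mod 360) − 180 = -105.06°.
Going west by 105.06° from -132.00° passes through 180° before reaching +122.94°.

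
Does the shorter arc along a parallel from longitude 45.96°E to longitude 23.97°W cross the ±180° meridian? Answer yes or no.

No

Signed shortest Δλ = ((-23.97 − 45.96 + 180) mod 360) − 180 = -69.93°.
Going west by 69.93° from +45.96° reaches -23.97° without touching 180°.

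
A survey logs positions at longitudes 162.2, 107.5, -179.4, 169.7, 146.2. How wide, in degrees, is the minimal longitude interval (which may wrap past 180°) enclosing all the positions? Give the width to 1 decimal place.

Sort the longitudes: -179.4°, +107.5°, +146.2°, +162.2°, +169.7°.
Eastward gaps between consecutive values (wrapping around): 286.9°, 38.7°, 16.0°, 7.5°, 10.9°.
Largest gap = 286.9° ⇒ minimal covering band is its complement: 360° − 286.9° = 73.1°.
Band runs from +107.5° eastward to -179.4°, crossing the antimeridian.

73.1°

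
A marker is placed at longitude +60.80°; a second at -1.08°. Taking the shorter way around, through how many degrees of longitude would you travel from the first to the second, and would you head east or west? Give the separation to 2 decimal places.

Raw difference: -1.08 − 60.80 = -61.88°.
Normalise into (−180°, 180°]: -61.88° stays -61.88°.
Negative ⇒ the second point lies to the west; separation 61.88°.

61.88° west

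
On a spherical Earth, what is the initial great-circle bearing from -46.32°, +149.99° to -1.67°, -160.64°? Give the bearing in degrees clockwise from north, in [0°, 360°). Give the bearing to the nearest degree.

59°

Δλ = -160.64 − 149.99 = -310.63°; wrapped into (−180°, 180°]: 49.37°.
θ = atan2( sin Δλ · cos φ₂ , cos φ₁ · sin φ₂ − sin φ₁ · cos φ₂ · cos Δλ )
  = atan2(0.75861, 0.45061) = 59.290° → normalised to [0°, 360°): 59.290°.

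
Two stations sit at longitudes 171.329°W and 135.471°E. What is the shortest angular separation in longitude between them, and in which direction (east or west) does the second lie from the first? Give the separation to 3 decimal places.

Raw difference: 135.471 − -171.329 = 306.8°.
Normalise into (−180°, 180°]: 306.8° − 360° = -53.2°.
Negative ⇒ the second point lies to the west; separation 53.200°.

53.200° west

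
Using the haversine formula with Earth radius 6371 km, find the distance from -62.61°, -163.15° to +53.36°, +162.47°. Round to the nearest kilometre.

Δλ = 162.47 − -163.15 = 325.62°; wrapped into (−180°, 180°]: -34.38°.
Δφ = 53.36 − -62.61 = 115.97°.
a = sin²(Δφ/2) + cos φ₁ · cos φ₂ · sin²(Δλ/2) = 0.742931.
c = 2·atan2(√a, √(1−a)) = 2.07814 rad → d = 6371·c ≈ 13239.86 km.

13240 km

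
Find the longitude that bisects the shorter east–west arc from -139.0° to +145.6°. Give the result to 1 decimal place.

Signed shortest Δλ from -139.0° to +145.6° is -75.4°.
Midpoint longitude = -139.0° + (-75.4°)/2 = -139.0° − 37.7° = -176.7°.
(The naïve average (-139.0 + +145.6)/2 = 3.3° is on the wrong side of the globe.)

-176.7°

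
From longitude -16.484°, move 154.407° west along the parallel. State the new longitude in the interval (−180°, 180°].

-170.891°

Start at -16.484°; shift −154.407° → -170.891°.
-170.891° already lies in (−180°, 180°].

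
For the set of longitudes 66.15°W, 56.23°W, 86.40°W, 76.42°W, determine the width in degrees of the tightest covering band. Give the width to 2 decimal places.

Sort the longitudes: -86.40°, -76.42°, -66.15°, -56.23°.
Eastward gaps between consecutive values (wrapping around): 9.98°, 10.27°, 9.92°, 329.83°.
Largest gap = 329.83° ⇒ minimal covering band is its complement: 360° − 329.83° = 30.17°.
Band runs from -86.40° eastward to -56.23°.

30.17°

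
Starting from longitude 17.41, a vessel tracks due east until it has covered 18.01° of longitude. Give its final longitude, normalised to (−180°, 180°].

Start at +17.41°; shift +18.01° → +35.42°.
+35.42° already lies in (−180°, 180°].

+35.42°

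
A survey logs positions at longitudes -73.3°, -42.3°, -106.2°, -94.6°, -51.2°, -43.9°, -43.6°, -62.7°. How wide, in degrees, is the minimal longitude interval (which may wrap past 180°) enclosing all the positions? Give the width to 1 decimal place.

Sort the longitudes: -106.2°, -94.6°, -73.3°, -62.7°, -51.2°, -43.9°, -43.6°, -42.3°.
Eastward gaps between consecutive values (wrapping around): 11.6°, 21.3°, 10.6°, 11.5°, 7.3°, 0.3°, 1.3°, 296.1°.
Largest gap = 296.1° ⇒ minimal covering band is its complement: 360° − 296.1° = 63.9°.
Band runs from -106.2° eastward to -42.3°.

63.9°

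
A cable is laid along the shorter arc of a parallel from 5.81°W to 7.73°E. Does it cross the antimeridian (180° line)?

No

Signed shortest Δλ = ((7.73 − -5.81 + 180) mod 360) − 180 = 13.54°.
Going east by 13.54° from -5.81° reaches +7.73° without touching 180°.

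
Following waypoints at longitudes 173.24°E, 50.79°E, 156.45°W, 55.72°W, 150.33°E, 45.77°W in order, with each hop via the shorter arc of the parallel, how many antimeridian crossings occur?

3

Leg 1: +173.24° → +50.79°, shortest Δλ = -122.45° (west) — does not cross 180°.
Leg 2: +50.79° → -156.45°, shortest Δλ = 152.76° (east) — crosses 180°.
Leg 3: -156.45° → -55.72°, shortest Δλ = 100.73° (east) — does not cross 180°.
Leg 4: -55.72° → +150.33°, shortest Δλ = -153.95° (west) — crosses 180°.
Leg 5: +150.33° → -45.77°, shortest Δλ = 163.9° (east) — crosses 180°.
Total crossings: 3.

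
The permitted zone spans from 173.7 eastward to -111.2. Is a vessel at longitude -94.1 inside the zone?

Band width going east from +173.7° to -111.2°: ((-111.2 − 173.7) mod 360) = 75.1°.
Offset of -94.1° east of the west edge: ((-94.1 − 173.7) mod 360) = 92.2°.
92.2° > 75.1° ⇒ outside.

No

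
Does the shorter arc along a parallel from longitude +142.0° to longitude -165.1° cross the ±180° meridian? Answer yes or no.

Naïve |-165.1 − 142.0| = 307.1° > 180°, so the shorter arc goes the other way round — across 180°.
Signed shortest Δλ = ((-165.1 − 142.0 + 180) mod 360) − 180 = 52.9°.
Going east by 52.9° from +142.0° passes through 180° before reaching -165.1°.

Yes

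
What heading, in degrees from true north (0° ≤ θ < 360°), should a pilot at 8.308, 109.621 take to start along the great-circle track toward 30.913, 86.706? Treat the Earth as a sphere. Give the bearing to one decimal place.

319.7°

Δλ = 86.706 − 109.621 = -22.915°.
θ = atan2( sin Δλ · cos φ₂ , cos φ₁ · sin φ₂ − sin φ₁ · cos φ₂ · cos Δλ )
  = atan2(-0.33406, 0.39416) = -40.282° → normalised to [0°, 360°): 319.718°.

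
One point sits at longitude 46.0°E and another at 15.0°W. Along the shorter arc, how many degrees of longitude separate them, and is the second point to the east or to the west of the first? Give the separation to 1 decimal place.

61.0° west

Raw difference: -15.0 − 46.0 = -61.0°.
Normalise into (−180°, 180°]: -61.0° stays -61.0°.
Negative ⇒ the second point lies to the west; separation 61.0°.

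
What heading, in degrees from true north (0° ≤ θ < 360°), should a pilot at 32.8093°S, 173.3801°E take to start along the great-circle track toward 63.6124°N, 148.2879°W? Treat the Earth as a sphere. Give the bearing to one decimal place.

Δλ = -148.2879 − 173.3801 = -321.6680°; wrapped into (−180°, 180°]: 38.3320°.
θ = atan2( sin Δλ · cos φ₂ , cos φ₁ · sin φ₂ − sin φ₁ · cos φ₂ · cos Δλ )
  = atan2(0.27565, 0.94181) = 16.314° → normalised to [0°, 360°): 16.314°.

16.3°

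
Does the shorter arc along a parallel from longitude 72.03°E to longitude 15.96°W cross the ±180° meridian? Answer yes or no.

Signed shortest Δλ = ((-15.96 − 72.03 + 180) mod 360) − 180 = -87.99°.
Going west by 87.99° from +72.03° reaches -15.96° without touching 180°.

No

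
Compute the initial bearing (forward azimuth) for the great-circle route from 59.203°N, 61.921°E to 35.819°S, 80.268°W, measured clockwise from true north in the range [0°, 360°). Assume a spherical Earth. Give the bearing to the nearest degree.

297°

Δλ = -80.268 − 61.921 = -142.189°.
θ = atan2( sin Δλ · cos φ₂ , cos φ₁ · sin φ₂ − sin φ₁ · cos φ₂ · cos Δλ )
  = atan2(-0.49711, 0.25065) = -63.242° → normalised to [0°, 360°): 296.758°.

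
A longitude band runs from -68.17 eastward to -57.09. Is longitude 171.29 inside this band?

No

Band width going east from -68.17° to -57.09°: ((-57.09 − -68.17) mod 360) = 11.08°.
Offset of +171.29° east of the west edge: ((171.29 − -68.17) mod 360) = 239.46°.
239.46° > 11.08° ⇒ outside.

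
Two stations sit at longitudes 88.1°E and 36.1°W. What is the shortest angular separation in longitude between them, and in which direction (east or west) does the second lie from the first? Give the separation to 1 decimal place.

124.2° west

Raw difference: -36.1 − 88.1 = -124.2°.
Normalise into (−180°, 180°]: -124.2° stays -124.2°.
Negative ⇒ the second point lies to the west; separation 124.2°.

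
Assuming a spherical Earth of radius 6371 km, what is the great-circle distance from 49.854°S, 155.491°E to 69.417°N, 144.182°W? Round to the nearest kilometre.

Δλ = -144.182 − 155.491 = -299.673°; wrapped into (−180°, 180°]: 60.327°.
Δφ = 69.417 − -49.854 = 119.271°.
a = sin²(Δφ/2) + cos φ₁ · cos φ₂ · sin²(Δλ/2) = 0.801698.
c = 2·atan2(√a, √(1−a)) = 2.21855 rad → d = 6371·c ≈ 14134.38 km.

14134 km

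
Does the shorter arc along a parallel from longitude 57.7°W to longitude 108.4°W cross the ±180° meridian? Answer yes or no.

No

Signed shortest Δλ = ((-108.4 − -57.7 + 180) mod 360) − 180 = -50.7°.
Going west by 50.7° from -57.7° reaches -108.4° without touching 180°.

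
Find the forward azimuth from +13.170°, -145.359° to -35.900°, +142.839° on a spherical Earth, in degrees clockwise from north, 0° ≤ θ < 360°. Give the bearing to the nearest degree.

Δλ = 142.839 − -145.359 = 288.198°; wrapped into (−180°, 180°]: -71.802°.
θ = atan2( sin Δλ · cos φ₂ , cos φ₁ · sin φ₂ − sin φ₁ · cos φ₂ · cos Δλ )
  = atan2(-0.76953, -0.62859) = -129.244° → normalised to [0°, 360°): 230.756°.

231°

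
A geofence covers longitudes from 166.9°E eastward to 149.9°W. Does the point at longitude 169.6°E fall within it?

Band width going east from +166.9° to -149.9°: ((-149.9 − 166.9) mod 360) = 43.2°.
Offset of +169.6° east of the west edge: ((169.6 − 166.9) mod 360) = 2.7°.
2.7° ≤ 43.2° ⇒ inside.

Yes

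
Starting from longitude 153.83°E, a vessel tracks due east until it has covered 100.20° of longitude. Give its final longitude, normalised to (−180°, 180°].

105.97°W

Start at +153.83°; shift +100.20° → +254.03°.
+254.03° lies outside (−180°, 180°]; subtract 360° → -105.97°.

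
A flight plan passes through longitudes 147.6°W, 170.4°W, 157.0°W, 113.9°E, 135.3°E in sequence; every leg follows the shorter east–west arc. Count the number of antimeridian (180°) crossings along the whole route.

Leg 1: -147.6° → -170.4°, shortest Δλ = -22.8° (west) — does not cross 180°.
Leg 2: -170.4° → -157.0°, shortest Δλ = 13.4° (east) — does not cross 180°.
Leg 3: -157.0° → +113.9°, shortest Δλ = -89.1° (west) — crosses 180°.
Leg 4: +113.9° → +135.3°, shortest Δλ = 21.4° (east) — does not cross 180°.
Total crossings: 1.

1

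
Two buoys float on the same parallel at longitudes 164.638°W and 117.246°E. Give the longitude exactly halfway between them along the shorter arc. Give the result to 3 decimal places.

Signed shortest Δλ from -164.638° to +117.246° is -78.116°.
Midpoint longitude = -164.638° + (-78.116°)/2 = -164.638° − 39.058° = -203.696°.
Normalise into (−180°, 180°]: +156.304°.
(The naïve average (-164.638 + +117.246)/2 = -23.696° is on the wrong side of the globe.)

156.304°E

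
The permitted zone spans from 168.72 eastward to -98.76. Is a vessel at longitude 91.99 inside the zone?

Band width going east from +168.72° to -98.76°: ((-98.76 − 168.72) mod 360) = 92.52°.
Offset of +91.99° east of the west edge: ((91.99 − 168.72) mod 360) = 283.27°.
283.27° > 92.52° ⇒ outside.

No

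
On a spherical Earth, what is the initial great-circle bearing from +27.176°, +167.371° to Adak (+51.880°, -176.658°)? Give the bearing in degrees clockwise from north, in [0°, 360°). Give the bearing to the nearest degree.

Δλ = -176.658 − 167.371 = -344.029°; wrapped into (−180°, 180°]: 15.971°.
θ = atan2( sin Δλ · cos φ₂ , cos φ₁ · sin φ₂ − sin φ₁ · cos φ₂ · cos Δλ )
  = atan2(0.16985, 0.42881) = 21.609° → normalised to [0°, 360°): 21.609°.

22°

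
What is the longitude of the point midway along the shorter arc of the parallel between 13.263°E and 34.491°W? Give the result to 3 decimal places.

10.614°W

Signed shortest Δλ from +13.263° to -34.491° is -47.754°.
Midpoint longitude = +13.263° + (-47.754°)/2 = +13.263° − 23.877° = -10.614°.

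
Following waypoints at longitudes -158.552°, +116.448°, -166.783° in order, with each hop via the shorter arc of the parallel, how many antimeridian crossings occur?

2

Leg 1: -158.552° → +116.448°, shortest Δλ = -85.0° (west) — crosses 180°.
Leg 2: +116.448° → -166.783°, shortest Δλ = 76.769° (east) — crosses 180°.
Total crossings: 2.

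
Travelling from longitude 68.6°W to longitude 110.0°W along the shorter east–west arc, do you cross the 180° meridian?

No

Signed shortest Δλ = ((-110.0 − -68.6 + 180) mod 360) − 180 = -41.4°.
Going west by 41.4° from -68.6° reaches -110.0° without touching 180°.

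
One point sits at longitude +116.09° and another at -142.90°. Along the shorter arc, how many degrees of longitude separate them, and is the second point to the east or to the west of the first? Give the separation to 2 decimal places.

Raw difference: -142.90 − 116.09 = -258.99°.
Normalise into (−180°, 180°]: -258.99° + 360° = 101.01°.
Positive ⇒ the second point lies to the east; separation 101.01°.

101.01° east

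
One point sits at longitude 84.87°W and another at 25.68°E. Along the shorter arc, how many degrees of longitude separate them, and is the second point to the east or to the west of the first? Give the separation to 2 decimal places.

Raw difference: 25.68 − -84.87 = 110.55°.
Normalise into (−180°, 180°]: 110.55° stays 110.55°.
Positive ⇒ the second point lies to the east; separation 110.55°.

110.55° east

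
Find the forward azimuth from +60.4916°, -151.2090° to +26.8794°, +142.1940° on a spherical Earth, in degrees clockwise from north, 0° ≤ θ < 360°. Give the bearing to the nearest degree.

264°

Δλ = 142.1940 − -151.2090 = 293.4030°; wrapped into (−180°, 180°]: -66.5970°.
θ = atan2( sin Δλ · cos φ₂ , cos φ₁ · sin φ₂ − sin φ₁ · cos φ₂ · cos Δλ )
  = atan2(-0.81858, -0.08564) = -95.972° → normalised to [0°, 360°): 264.028°.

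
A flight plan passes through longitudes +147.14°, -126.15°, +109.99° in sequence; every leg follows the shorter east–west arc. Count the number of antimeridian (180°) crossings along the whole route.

Leg 1: +147.14° → -126.15°, shortest Δλ = 86.71° (east) — crosses 180°.
Leg 2: -126.15° → +109.99°, shortest Δλ = -123.86° (west) — crosses 180°.
Total crossings: 2.

2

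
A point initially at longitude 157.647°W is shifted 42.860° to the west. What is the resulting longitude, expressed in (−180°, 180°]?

Start at -157.647°; shift −42.860° → -200.507°.
-200.507° lies outside (−180°, 180°]; add 360° → +159.493°.

159.493°E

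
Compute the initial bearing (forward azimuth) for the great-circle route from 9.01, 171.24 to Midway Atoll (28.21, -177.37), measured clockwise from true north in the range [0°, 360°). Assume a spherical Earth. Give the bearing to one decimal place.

27.7°

Δλ = -177.37 − 171.24 = -348.61°; wrapped into (−180°, 180°]: 11.39°.
θ = atan2( sin Δλ · cos φ₂ , cos φ₁ · sin φ₂ − sin φ₁ · cos φ₂ · cos Δλ )
  = atan2(0.17403, 0.33158) = 27.692° → normalised to [0°, 360°): 27.692°.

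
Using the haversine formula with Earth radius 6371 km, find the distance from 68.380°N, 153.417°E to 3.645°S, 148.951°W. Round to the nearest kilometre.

Δλ = -148.951 − 153.417 = -302.368°; wrapped into (−180°, 180°]: 57.632°.
Δφ = -3.645 − 68.380 = -72.025°.
a = sin²(Δφ/2) + cos φ₁ · cos φ₂ · sin²(Δλ/2) = 0.431125.
c = 2·atan2(√a, √(1−a)) = 1.43261 rad → d = 6371·c ≈ 9127.14 km.

9127 km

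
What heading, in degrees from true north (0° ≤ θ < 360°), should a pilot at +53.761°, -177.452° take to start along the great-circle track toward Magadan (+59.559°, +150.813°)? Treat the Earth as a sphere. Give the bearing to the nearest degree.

Δλ = 150.813 − -177.452 = 328.265°; wrapped into (−180°, 180°]: -31.735°.
θ = atan2( sin Δλ · cos φ₂ , cos φ₁ · sin φ₂ − sin φ₁ · cos φ₂ · cos Δλ )
  = atan2(-0.26649, 0.16212) = -58.686° → normalised to [0°, 360°): 301.314°.

301°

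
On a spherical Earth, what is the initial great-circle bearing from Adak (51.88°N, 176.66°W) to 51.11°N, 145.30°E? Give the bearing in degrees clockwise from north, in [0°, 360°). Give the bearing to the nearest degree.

Δλ = 145.30 − -176.66 = 321.96°; wrapped into (−180°, 180°]: -38.04°.
θ = atan2( sin Δλ · cos φ₂ , cos φ₁ · sin φ₂ − sin φ₁ · cos φ₂ · cos Δλ )
  = atan2(-0.38687, 0.09148) = -76.696° → normalised to [0°, 360°): 283.304°.

283°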